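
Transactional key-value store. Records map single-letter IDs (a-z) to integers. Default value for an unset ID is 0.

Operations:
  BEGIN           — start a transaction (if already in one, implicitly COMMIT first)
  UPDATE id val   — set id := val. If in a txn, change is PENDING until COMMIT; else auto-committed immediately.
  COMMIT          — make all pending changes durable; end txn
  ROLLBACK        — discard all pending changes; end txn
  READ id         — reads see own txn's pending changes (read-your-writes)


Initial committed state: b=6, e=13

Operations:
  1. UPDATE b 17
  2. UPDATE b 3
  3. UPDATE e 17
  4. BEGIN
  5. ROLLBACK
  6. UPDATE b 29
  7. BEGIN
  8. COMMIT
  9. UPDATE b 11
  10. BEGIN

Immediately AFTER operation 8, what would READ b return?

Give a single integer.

Answer: 29

Derivation:
Initial committed: {b=6, e=13}
Op 1: UPDATE b=17 (auto-commit; committed b=17)
Op 2: UPDATE b=3 (auto-commit; committed b=3)
Op 3: UPDATE e=17 (auto-commit; committed e=17)
Op 4: BEGIN: in_txn=True, pending={}
Op 5: ROLLBACK: discarded pending []; in_txn=False
Op 6: UPDATE b=29 (auto-commit; committed b=29)
Op 7: BEGIN: in_txn=True, pending={}
Op 8: COMMIT: merged [] into committed; committed now {b=29, e=17}
After op 8: visible(b) = 29 (pending={}, committed={b=29, e=17})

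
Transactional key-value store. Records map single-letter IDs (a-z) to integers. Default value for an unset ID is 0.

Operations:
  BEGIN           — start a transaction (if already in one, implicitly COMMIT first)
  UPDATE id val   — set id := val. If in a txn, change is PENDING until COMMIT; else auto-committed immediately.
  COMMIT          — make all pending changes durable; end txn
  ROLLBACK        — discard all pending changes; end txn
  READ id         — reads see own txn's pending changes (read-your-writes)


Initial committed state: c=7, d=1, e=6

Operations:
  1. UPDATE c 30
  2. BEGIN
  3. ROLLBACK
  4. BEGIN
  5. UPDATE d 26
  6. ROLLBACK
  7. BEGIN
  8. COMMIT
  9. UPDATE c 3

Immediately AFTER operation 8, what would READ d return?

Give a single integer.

Answer: 1

Derivation:
Initial committed: {c=7, d=1, e=6}
Op 1: UPDATE c=30 (auto-commit; committed c=30)
Op 2: BEGIN: in_txn=True, pending={}
Op 3: ROLLBACK: discarded pending []; in_txn=False
Op 4: BEGIN: in_txn=True, pending={}
Op 5: UPDATE d=26 (pending; pending now {d=26})
Op 6: ROLLBACK: discarded pending ['d']; in_txn=False
Op 7: BEGIN: in_txn=True, pending={}
Op 8: COMMIT: merged [] into committed; committed now {c=30, d=1, e=6}
After op 8: visible(d) = 1 (pending={}, committed={c=30, d=1, e=6})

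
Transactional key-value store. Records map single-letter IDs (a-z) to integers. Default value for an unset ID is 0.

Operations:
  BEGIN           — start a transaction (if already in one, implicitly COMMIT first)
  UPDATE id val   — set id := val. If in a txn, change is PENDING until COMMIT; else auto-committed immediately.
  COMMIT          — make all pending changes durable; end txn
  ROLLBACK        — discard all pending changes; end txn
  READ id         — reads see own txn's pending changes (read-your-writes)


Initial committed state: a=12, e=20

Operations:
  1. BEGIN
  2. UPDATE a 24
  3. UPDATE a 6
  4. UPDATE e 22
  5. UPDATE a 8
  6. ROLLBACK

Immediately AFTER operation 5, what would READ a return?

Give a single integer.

Answer: 8

Derivation:
Initial committed: {a=12, e=20}
Op 1: BEGIN: in_txn=True, pending={}
Op 2: UPDATE a=24 (pending; pending now {a=24})
Op 3: UPDATE a=6 (pending; pending now {a=6})
Op 4: UPDATE e=22 (pending; pending now {a=6, e=22})
Op 5: UPDATE a=8 (pending; pending now {a=8, e=22})
After op 5: visible(a) = 8 (pending={a=8, e=22}, committed={a=12, e=20})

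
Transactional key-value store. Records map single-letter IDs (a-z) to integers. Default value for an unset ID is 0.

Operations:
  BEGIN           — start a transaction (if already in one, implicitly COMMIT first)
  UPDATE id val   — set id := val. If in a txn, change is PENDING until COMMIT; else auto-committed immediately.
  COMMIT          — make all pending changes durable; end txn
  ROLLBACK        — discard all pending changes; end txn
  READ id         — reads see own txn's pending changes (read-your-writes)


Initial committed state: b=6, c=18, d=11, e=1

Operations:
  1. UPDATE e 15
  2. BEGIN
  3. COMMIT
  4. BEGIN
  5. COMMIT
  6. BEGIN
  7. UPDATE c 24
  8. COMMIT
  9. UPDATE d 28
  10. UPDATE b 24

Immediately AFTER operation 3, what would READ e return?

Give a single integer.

Initial committed: {b=6, c=18, d=11, e=1}
Op 1: UPDATE e=15 (auto-commit; committed e=15)
Op 2: BEGIN: in_txn=True, pending={}
Op 3: COMMIT: merged [] into committed; committed now {b=6, c=18, d=11, e=15}
After op 3: visible(e) = 15 (pending={}, committed={b=6, c=18, d=11, e=15})

Answer: 15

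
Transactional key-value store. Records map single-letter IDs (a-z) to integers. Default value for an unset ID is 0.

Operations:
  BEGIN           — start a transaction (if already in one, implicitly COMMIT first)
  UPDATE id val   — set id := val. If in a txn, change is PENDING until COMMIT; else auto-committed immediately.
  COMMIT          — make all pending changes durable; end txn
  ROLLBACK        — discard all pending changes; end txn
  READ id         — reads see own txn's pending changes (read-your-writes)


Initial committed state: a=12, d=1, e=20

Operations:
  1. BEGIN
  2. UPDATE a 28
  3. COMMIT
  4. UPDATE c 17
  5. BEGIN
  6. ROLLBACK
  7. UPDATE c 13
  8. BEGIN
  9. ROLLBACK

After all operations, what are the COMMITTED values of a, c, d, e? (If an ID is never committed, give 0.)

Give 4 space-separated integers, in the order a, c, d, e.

Initial committed: {a=12, d=1, e=20}
Op 1: BEGIN: in_txn=True, pending={}
Op 2: UPDATE a=28 (pending; pending now {a=28})
Op 3: COMMIT: merged ['a'] into committed; committed now {a=28, d=1, e=20}
Op 4: UPDATE c=17 (auto-commit; committed c=17)
Op 5: BEGIN: in_txn=True, pending={}
Op 6: ROLLBACK: discarded pending []; in_txn=False
Op 7: UPDATE c=13 (auto-commit; committed c=13)
Op 8: BEGIN: in_txn=True, pending={}
Op 9: ROLLBACK: discarded pending []; in_txn=False
Final committed: {a=28, c=13, d=1, e=20}

Answer: 28 13 1 20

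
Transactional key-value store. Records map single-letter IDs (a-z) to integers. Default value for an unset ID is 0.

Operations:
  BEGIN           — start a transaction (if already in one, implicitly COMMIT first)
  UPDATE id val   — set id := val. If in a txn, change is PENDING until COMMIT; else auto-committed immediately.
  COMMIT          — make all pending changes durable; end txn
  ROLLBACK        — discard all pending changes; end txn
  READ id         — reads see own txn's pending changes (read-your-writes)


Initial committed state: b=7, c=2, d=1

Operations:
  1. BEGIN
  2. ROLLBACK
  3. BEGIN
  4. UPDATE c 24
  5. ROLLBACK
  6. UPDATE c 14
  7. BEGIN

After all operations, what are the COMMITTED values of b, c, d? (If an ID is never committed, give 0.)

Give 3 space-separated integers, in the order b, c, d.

Answer: 7 14 1

Derivation:
Initial committed: {b=7, c=2, d=1}
Op 1: BEGIN: in_txn=True, pending={}
Op 2: ROLLBACK: discarded pending []; in_txn=False
Op 3: BEGIN: in_txn=True, pending={}
Op 4: UPDATE c=24 (pending; pending now {c=24})
Op 5: ROLLBACK: discarded pending ['c']; in_txn=False
Op 6: UPDATE c=14 (auto-commit; committed c=14)
Op 7: BEGIN: in_txn=True, pending={}
Final committed: {b=7, c=14, d=1}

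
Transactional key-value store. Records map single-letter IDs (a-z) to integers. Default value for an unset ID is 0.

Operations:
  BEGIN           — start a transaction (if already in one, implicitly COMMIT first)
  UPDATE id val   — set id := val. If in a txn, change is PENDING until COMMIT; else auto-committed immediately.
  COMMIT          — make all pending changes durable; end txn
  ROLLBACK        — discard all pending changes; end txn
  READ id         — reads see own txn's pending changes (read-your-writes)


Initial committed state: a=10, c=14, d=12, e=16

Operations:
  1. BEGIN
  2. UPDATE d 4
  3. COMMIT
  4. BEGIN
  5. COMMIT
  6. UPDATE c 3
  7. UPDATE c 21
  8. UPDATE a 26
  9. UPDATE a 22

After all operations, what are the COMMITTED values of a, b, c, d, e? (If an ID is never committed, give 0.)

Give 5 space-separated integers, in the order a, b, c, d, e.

Answer: 22 0 21 4 16

Derivation:
Initial committed: {a=10, c=14, d=12, e=16}
Op 1: BEGIN: in_txn=True, pending={}
Op 2: UPDATE d=4 (pending; pending now {d=4})
Op 3: COMMIT: merged ['d'] into committed; committed now {a=10, c=14, d=4, e=16}
Op 4: BEGIN: in_txn=True, pending={}
Op 5: COMMIT: merged [] into committed; committed now {a=10, c=14, d=4, e=16}
Op 6: UPDATE c=3 (auto-commit; committed c=3)
Op 7: UPDATE c=21 (auto-commit; committed c=21)
Op 8: UPDATE a=26 (auto-commit; committed a=26)
Op 9: UPDATE a=22 (auto-commit; committed a=22)
Final committed: {a=22, c=21, d=4, e=16}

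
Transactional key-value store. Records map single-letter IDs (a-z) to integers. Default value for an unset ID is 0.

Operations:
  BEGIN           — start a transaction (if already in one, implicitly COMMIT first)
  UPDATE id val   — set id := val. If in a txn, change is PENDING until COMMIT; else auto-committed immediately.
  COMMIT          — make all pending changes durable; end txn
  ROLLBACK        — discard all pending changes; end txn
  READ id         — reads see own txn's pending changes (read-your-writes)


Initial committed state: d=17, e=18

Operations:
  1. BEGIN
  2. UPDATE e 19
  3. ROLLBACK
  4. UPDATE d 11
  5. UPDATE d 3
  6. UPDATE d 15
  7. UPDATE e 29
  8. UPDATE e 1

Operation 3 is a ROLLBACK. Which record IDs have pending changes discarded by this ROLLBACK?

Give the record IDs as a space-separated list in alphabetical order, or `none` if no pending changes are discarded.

Answer: e

Derivation:
Initial committed: {d=17, e=18}
Op 1: BEGIN: in_txn=True, pending={}
Op 2: UPDATE e=19 (pending; pending now {e=19})
Op 3: ROLLBACK: discarded pending ['e']; in_txn=False
Op 4: UPDATE d=11 (auto-commit; committed d=11)
Op 5: UPDATE d=3 (auto-commit; committed d=3)
Op 6: UPDATE d=15 (auto-commit; committed d=15)
Op 7: UPDATE e=29 (auto-commit; committed e=29)
Op 8: UPDATE e=1 (auto-commit; committed e=1)
ROLLBACK at op 3 discards: ['e']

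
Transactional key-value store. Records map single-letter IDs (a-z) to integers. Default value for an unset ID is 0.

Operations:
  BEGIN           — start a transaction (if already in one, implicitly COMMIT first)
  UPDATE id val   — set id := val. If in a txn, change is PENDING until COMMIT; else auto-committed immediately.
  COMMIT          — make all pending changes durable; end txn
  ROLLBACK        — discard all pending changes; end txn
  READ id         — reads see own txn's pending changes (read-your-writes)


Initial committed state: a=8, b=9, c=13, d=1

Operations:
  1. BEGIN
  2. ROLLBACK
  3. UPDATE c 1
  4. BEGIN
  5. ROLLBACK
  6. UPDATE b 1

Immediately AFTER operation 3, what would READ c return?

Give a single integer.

Answer: 1

Derivation:
Initial committed: {a=8, b=9, c=13, d=1}
Op 1: BEGIN: in_txn=True, pending={}
Op 2: ROLLBACK: discarded pending []; in_txn=False
Op 3: UPDATE c=1 (auto-commit; committed c=1)
After op 3: visible(c) = 1 (pending={}, committed={a=8, b=9, c=1, d=1})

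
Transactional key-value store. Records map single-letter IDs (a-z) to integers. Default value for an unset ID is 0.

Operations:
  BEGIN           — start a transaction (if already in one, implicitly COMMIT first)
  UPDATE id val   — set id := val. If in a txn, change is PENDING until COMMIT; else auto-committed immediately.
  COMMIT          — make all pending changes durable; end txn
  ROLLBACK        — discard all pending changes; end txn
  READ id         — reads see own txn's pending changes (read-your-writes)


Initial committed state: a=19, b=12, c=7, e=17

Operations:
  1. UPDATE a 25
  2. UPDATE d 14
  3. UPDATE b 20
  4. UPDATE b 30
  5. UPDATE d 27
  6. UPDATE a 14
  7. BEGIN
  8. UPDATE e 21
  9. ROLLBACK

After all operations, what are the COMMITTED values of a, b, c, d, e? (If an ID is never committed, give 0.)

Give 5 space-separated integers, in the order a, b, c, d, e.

Answer: 14 30 7 27 17

Derivation:
Initial committed: {a=19, b=12, c=7, e=17}
Op 1: UPDATE a=25 (auto-commit; committed a=25)
Op 2: UPDATE d=14 (auto-commit; committed d=14)
Op 3: UPDATE b=20 (auto-commit; committed b=20)
Op 4: UPDATE b=30 (auto-commit; committed b=30)
Op 5: UPDATE d=27 (auto-commit; committed d=27)
Op 6: UPDATE a=14 (auto-commit; committed a=14)
Op 7: BEGIN: in_txn=True, pending={}
Op 8: UPDATE e=21 (pending; pending now {e=21})
Op 9: ROLLBACK: discarded pending ['e']; in_txn=False
Final committed: {a=14, b=30, c=7, d=27, e=17}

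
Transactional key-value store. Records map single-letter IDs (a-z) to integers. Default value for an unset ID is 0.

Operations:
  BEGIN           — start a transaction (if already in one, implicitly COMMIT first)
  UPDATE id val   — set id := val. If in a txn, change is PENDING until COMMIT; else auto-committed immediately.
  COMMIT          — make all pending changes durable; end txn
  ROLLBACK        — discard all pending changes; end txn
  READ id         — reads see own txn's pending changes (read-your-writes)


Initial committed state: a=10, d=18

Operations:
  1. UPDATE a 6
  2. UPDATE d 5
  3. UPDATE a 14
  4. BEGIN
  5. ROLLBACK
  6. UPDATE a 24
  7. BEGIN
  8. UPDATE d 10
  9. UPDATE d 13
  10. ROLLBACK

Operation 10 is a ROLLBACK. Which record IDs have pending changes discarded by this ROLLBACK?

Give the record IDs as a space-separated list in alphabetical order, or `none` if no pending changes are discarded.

Answer: d

Derivation:
Initial committed: {a=10, d=18}
Op 1: UPDATE a=6 (auto-commit; committed a=6)
Op 2: UPDATE d=5 (auto-commit; committed d=5)
Op 3: UPDATE a=14 (auto-commit; committed a=14)
Op 4: BEGIN: in_txn=True, pending={}
Op 5: ROLLBACK: discarded pending []; in_txn=False
Op 6: UPDATE a=24 (auto-commit; committed a=24)
Op 7: BEGIN: in_txn=True, pending={}
Op 8: UPDATE d=10 (pending; pending now {d=10})
Op 9: UPDATE d=13 (pending; pending now {d=13})
Op 10: ROLLBACK: discarded pending ['d']; in_txn=False
ROLLBACK at op 10 discards: ['d']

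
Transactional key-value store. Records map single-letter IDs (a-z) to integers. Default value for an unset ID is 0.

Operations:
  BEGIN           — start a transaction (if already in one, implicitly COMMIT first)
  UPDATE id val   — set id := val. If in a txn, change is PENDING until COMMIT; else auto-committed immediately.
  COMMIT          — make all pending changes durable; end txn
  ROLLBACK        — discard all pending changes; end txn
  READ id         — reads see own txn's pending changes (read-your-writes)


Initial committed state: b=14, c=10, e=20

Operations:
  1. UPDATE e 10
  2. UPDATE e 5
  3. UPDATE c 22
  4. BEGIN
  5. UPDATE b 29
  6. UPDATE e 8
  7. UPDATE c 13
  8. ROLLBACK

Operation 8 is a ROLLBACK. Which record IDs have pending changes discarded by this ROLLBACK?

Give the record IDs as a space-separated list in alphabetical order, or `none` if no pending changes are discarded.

Answer: b c e

Derivation:
Initial committed: {b=14, c=10, e=20}
Op 1: UPDATE e=10 (auto-commit; committed e=10)
Op 2: UPDATE e=5 (auto-commit; committed e=5)
Op 3: UPDATE c=22 (auto-commit; committed c=22)
Op 4: BEGIN: in_txn=True, pending={}
Op 5: UPDATE b=29 (pending; pending now {b=29})
Op 6: UPDATE e=8 (pending; pending now {b=29, e=8})
Op 7: UPDATE c=13 (pending; pending now {b=29, c=13, e=8})
Op 8: ROLLBACK: discarded pending ['b', 'c', 'e']; in_txn=False
ROLLBACK at op 8 discards: ['b', 'c', 'e']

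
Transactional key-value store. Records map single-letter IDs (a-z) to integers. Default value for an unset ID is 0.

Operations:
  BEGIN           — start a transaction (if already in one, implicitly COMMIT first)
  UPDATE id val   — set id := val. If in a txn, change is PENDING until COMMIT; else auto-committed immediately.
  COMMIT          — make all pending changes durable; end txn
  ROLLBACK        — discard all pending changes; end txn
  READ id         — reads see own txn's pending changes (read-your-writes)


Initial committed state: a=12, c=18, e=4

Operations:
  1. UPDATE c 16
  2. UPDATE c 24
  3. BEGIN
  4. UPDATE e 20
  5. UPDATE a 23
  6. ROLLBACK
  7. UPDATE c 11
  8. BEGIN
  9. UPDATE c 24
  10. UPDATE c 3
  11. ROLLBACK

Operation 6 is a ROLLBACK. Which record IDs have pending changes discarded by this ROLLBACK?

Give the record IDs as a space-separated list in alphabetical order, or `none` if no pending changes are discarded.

Initial committed: {a=12, c=18, e=4}
Op 1: UPDATE c=16 (auto-commit; committed c=16)
Op 2: UPDATE c=24 (auto-commit; committed c=24)
Op 3: BEGIN: in_txn=True, pending={}
Op 4: UPDATE e=20 (pending; pending now {e=20})
Op 5: UPDATE a=23 (pending; pending now {a=23, e=20})
Op 6: ROLLBACK: discarded pending ['a', 'e']; in_txn=False
Op 7: UPDATE c=11 (auto-commit; committed c=11)
Op 8: BEGIN: in_txn=True, pending={}
Op 9: UPDATE c=24 (pending; pending now {c=24})
Op 10: UPDATE c=3 (pending; pending now {c=3})
Op 11: ROLLBACK: discarded pending ['c']; in_txn=False
ROLLBACK at op 6 discards: ['a', 'e']

Answer: a e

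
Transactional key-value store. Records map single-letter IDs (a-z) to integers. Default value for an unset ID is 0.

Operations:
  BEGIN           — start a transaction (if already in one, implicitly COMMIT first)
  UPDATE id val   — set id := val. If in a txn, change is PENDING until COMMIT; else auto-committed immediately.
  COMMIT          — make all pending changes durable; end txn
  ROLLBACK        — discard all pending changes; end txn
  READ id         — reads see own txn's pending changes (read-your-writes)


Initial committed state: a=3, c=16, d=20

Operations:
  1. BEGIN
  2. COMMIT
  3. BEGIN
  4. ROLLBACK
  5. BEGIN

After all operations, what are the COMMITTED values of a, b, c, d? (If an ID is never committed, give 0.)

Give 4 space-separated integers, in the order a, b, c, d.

Initial committed: {a=3, c=16, d=20}
Op 1: BEGIN: in_txn=True, pending={}
Op 2: COMMIT: merged [] into committed; committed now {a=3, c=16, d=20}
Op 3: BEGIN: in_txn=True, pending={}
Op 4: ROLLBACK: discarded pending []; in_txn=False
Op 5: BEGIN: in_txn=True, pending={}
Final committed: {a=3, c=16, d=20}

Answer: 3 0 16 20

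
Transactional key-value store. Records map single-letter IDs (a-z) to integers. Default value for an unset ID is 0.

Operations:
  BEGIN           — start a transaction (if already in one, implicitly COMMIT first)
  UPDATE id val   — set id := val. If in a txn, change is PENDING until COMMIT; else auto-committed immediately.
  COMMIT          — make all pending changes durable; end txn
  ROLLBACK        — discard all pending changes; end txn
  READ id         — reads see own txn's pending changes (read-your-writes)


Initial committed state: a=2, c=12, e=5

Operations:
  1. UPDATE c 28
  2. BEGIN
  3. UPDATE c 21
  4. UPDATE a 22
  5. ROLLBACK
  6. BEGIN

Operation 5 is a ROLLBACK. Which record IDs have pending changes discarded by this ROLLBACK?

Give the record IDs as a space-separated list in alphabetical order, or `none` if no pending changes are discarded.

Answer: a c

Derivation:
Initial committed: {a=2, c=12, e=5}
Op 1: UPDATE c=28 (auto-commit; committed c=28)
Op 2: BEGIN: in_txn=True, pending={}
Op 3: UPDATE c=21 (pending; pending now {c=21})
Op 4: UPDATE a=22 (pending; pending now {a=22, c=21})
Op 5: ROLLBACK: discarded pending ['a', 'c']; in_txn=False
Op 6: BEGIN: in_txn=True, pending={}
ROLLBACK at op 5 discards: ['a', 'c']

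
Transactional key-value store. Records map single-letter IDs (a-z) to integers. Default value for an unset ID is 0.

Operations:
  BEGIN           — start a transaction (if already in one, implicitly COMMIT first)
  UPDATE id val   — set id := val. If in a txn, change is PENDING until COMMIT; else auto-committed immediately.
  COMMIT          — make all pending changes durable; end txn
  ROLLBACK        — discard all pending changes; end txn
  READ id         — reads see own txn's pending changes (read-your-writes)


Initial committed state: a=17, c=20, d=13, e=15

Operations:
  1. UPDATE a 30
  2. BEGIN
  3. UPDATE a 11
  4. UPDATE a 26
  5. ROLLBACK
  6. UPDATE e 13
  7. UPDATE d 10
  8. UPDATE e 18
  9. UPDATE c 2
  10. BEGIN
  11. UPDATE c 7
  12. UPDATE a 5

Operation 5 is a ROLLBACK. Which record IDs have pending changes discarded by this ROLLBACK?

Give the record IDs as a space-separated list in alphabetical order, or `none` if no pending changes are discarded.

Initial committed: {a=17, c=20, d=13, e=15}
Op 1: UPDATE a=30 (auto-commit; committed a=30)
Op 2: BEGIN: in_txn=True, pending={}
Op 3: UPDATE a=11 (pending; pending now {a=11})
Op 4: UPDATE a=26 (pending; pending now {a=26})
Op 5: ROLLBACK: discarded pending ['a']; in_txn=False
Op 6: UPDATE e=13 (auto-commit; committed e=13)
Op 7: UPDATE d=10 (auto-commit; committed d=10)
Op 8: UPDATE e=18 (auto-commit; committed e=18)
Op 9: UPDATE c=2 (auto-commit; committed c=2)
Op 10: BEGIN: in_txn=True, pending={}
Op 11: UPDATE c=7 (pending; pending now {c=7})
Op 12: UPDATE a=5 (pending; pending now {a=5, c=7})
ROLLBACK at op 5 discards: ['a']

Answer: a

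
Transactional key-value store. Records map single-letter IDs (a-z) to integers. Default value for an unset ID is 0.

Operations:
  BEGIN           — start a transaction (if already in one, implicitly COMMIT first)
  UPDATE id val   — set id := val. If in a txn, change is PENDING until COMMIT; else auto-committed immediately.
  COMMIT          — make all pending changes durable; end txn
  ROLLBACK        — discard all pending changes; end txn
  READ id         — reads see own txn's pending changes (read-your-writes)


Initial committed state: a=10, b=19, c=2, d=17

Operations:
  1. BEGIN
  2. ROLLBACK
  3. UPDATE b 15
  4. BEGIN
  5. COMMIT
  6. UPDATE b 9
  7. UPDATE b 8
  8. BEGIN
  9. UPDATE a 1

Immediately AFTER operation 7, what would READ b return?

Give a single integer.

Initial committed: {a=10, b=19, c=2, d=17}
Op 1: BEGIN: in_txn=True, pending={}
Op 2: ROLLBACK: discarded pending []; in_txn=False
Op 3: UPDATE b=15 (auto-commit; committed b=15)
Op 4: BEGIN: in_txn=True, pending={}
Op 5: COMMIT: merged [] into committed; committed now {a=10, b=15, c=2, d=17}
Op 6: UPDATE b=9 (auto-commit; committed b=9)
Op 7: UPDATE b=8 (auto-commit; committed b=8)
After op 7: visible(b) = 8 (pending={}, committed={a=10, b=8, c=2, d=17})

Answer: 8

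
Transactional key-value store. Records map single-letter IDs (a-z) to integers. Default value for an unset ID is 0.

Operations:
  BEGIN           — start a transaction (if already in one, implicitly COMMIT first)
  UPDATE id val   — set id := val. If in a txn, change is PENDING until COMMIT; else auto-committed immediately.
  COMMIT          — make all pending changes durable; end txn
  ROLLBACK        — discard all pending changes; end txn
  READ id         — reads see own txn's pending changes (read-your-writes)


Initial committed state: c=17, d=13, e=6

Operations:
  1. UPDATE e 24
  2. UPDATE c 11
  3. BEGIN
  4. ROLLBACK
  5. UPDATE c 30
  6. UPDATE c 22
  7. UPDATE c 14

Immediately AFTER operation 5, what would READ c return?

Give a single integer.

Initial committed: {c=17, d=13, e=6}
Op 1: UPDATE e=24 (auto-commit; committed e=24)
Op 2: UPDATE c=11 (auto-commit; committed c=11)
Op 3: BEGIN: in_txn=True, pending={}
Op 4: ROLLBACK: discarded pending []; in_txn=False
Op 5: UPDATE c=30 (auto-commit; committed c=30)
After op 5: visible(c) = 30 (pending={}, committed={c=30, d=13, e=24})

Answer: 30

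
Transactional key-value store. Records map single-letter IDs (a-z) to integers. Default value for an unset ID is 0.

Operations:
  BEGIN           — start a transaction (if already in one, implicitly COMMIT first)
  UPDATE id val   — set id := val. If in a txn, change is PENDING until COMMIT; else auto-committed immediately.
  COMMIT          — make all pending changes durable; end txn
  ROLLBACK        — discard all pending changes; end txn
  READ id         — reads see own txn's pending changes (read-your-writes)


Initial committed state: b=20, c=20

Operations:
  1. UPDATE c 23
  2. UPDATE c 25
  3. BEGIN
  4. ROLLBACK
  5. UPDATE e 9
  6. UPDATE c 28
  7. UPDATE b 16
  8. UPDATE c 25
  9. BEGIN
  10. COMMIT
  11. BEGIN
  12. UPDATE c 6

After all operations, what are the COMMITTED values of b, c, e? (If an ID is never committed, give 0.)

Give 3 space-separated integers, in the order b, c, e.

Answer: 16 25 9

Derivation:
Initial committed: {b=20, c=20}
Op 1: UPDATE c=23 (auto-commit; committed c=23)
Op 2: UPDATE c=25 (auto-commit; committed c=25)
Op 3: BEGIN: in_txn=True, pending={}
Op 4: ROLLBACK: discarded pending []; in_txn=False
Op 5: UPDATE e=9 (auto-commit; committed e=9)
Op 6: UPDATE c=28 (auto-commit; committed c=28)
Op 7: UPDATE b=16 (auto-commit; committed b=16)
Op 8: UPDATE c=25 (auto-commit; committed c=25)
Op 9: BEGIN: in_txn=True, pending={}
Op 10: COMMIT: merged [] into committed; committed now {b=16, c=25, e=9}
Op 11: BEGIN: in_txn=True, pending={}
Op 12: UPDATE c=6 (pending; pending now {c=6})
Final committed: {b=16, c=25, e=9}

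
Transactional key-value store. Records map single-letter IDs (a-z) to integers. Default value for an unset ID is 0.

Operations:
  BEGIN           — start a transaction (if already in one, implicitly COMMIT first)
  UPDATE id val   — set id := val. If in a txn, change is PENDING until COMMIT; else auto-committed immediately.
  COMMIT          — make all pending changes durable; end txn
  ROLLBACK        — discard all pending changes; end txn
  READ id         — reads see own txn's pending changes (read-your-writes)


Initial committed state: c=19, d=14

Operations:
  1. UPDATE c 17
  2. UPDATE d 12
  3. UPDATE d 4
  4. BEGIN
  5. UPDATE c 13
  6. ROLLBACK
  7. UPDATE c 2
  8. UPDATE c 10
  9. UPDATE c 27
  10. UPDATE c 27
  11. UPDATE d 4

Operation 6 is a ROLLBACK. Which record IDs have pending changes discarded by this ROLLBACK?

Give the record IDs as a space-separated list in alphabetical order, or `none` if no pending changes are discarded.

Answer: c

Derivation:
Initial committed: {c=19, d=14}
Op 1: UPDATE c=17 (auto-commit; committed c=17)
Op 2: UPDATE d=12 (auto-commit; committed d=12)
Op 3: UPDATE d=4 (auto-commit; committed d=4)
Op 4: BEGIN: in_txn=True, pending={}
Op 5: UPDATE c=13 (pending; pending now {c=13})
Op 6: ROLLBACK: discarded pending ['c']; in_txn=False
Op 7: UPDATE c=2 (auto-commit; committed c=2)
Op 8: UPDATE c=10 (auto-commit; committed c=10)
Op 9: UPDATE c=27 (auto-commit; committed c=27)
Op 10: UPDATE c=27 (auto-commit; committed c=27)
Op 11: UPDATE d=4 (auto-commit; committed d=4)
ROLLBACK at op 6 discards: ['c']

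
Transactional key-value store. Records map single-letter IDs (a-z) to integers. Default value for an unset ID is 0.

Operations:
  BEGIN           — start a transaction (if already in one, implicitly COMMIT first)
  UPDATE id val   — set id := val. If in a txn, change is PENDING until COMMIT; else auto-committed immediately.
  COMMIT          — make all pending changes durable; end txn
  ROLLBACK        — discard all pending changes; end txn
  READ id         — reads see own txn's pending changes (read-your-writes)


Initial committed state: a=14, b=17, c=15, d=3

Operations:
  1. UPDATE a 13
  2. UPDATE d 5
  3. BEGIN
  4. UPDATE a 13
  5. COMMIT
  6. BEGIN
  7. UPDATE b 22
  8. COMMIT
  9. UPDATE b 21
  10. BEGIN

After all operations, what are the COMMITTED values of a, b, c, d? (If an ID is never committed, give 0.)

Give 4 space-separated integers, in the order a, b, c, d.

Answer: 13 21 15 5

Derivation:
Initial committed: {a=14, b=17, c=15, d=3}
Op 1: UPDATE a=13 (auto-commit; committed a=13)
Op 2: UPDATE d=5 (auto-commit; committed d=5)
Op 3: BEGIN: in_txn=True, pending={}
Op 4: UPDATE a=13 (pending; pending now {a=13})
Op 5: COMMIT: merged ['a'] into committed; committed now {a=13, b=17, c=15, d=5}
Op 6: BEGIN: in_txn=True, pending={}
Op 7: UPDATE b=22 (pending; pending now {b=22})
Op 8: COMMIT: merged ['b'] into committed; committed now {a=13, b=22, c=15, d=5}
Op 9: UPDATE b=21 (auto-commit; committed b=21)
Op 10: BEGIN: in_txn=True, pending={}
Final committed: {a=13, b=21, c=15, d=5}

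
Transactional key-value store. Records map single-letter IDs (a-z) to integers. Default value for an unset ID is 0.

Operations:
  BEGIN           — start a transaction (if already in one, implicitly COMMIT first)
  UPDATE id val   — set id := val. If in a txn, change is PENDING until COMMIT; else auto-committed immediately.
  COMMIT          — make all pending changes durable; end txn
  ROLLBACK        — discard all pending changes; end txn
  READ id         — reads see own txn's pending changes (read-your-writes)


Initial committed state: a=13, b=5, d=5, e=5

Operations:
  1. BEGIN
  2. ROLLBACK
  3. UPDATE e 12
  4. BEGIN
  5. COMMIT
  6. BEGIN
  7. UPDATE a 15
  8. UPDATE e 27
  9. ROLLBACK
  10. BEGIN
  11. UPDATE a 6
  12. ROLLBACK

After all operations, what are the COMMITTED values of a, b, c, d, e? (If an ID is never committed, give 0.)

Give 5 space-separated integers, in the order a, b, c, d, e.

Initial committed: {a=13, b=5, d=5, e=5}
Op 1: BEGIN: in_txn=True, pending={}
Op 2: ROLLBACK: discarded pending []; in_txn=False
Op 3: UPDATE e=12 (auto-commit; committed e=12)
Op 4: BEGIN: in_txn=True, pending={}
Op 5: COMMIT: merged [] into committed; committed now {a=13, b=5, d=5, e=12}
Op 6: BEGIN: in_txn=True, pending={}
Op 7: UPDATE a=15 (pending; pending now {a=15})
Op 8: UPDATE e=27 (pending; pending now {a=15, e=27})
Op 9: ROLLBACK: discarded pending ['a', 'e']; in_txn=False
Op 10: BEGIN: in_txn=True, pending={}
Op 11: UPDATE a=6 (pending; pending now {a=6})
Op 12: ROLLBACK: discarded pending ['a']; in_txn=False
Final committed: {a=13, b=5, d=5, e=12}

Answer: 13 5 0 5 12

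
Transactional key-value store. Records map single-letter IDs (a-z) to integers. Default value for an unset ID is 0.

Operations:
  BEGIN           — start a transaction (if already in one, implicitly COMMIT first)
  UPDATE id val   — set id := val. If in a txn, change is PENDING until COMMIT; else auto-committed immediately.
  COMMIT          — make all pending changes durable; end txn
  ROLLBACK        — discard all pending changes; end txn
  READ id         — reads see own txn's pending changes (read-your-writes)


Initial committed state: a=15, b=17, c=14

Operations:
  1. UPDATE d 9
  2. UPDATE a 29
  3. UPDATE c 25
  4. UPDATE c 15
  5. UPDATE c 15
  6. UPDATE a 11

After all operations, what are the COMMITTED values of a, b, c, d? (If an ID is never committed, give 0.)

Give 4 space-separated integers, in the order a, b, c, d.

Initial committed: {a=15, b=17, c=14}
Op 1: UPDATE d=9 (auto-commit; committed d=9)
Op 2: UPDATE a=29 (auto-commit; committed a=29)
Op 3: UPDATE c=25 (auto-commit; committed c=25)
Op 4: UPDATE c=15 (auto-commit; committed c=15)
Op 5: UPDATE c=15 (auto-commit; committed c=15)
Op 6: UPDATE a=11 (auto-commit; committed a=11)
Final committed: {a=11, b=17, c=15, d=9}

Answer: 11 17 15 9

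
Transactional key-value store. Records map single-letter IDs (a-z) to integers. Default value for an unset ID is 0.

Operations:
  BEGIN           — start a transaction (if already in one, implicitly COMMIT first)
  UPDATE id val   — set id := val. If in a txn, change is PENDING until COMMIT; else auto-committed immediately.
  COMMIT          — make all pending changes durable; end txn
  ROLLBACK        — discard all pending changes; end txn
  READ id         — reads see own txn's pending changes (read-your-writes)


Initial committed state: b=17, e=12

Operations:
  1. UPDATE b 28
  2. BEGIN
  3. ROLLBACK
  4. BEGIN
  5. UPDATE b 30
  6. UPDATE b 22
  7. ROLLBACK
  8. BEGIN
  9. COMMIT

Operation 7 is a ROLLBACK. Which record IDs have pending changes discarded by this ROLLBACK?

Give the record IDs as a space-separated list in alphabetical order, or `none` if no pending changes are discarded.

Answer: b

Derivation:
Initial committed: {b=17, e=12}
Op 1: UPDATE b=28 (auto-commit; committed b=28)
Op 2: BEGIN: in_txn=True, pending={}
Op 3: ROLLBACK: discarded pending []; in_txn=False
Op 4: BEGIN: in_txn=True, pending={}
Op 5: UPDATE b=30 (pending; pending now {b=30})
Op 6: UPDATE b=22 (pending; pending now {b=22})
Op 7: ROLLBACK: discarded pending ['b']; in_txn=False
Op 8: BEGIN: in_txn=True, pending={}
Op 9: COMMIT: merged [] into committed; committed now {b=28, e=12}
ROLLBACK at op 7 discards: ['b']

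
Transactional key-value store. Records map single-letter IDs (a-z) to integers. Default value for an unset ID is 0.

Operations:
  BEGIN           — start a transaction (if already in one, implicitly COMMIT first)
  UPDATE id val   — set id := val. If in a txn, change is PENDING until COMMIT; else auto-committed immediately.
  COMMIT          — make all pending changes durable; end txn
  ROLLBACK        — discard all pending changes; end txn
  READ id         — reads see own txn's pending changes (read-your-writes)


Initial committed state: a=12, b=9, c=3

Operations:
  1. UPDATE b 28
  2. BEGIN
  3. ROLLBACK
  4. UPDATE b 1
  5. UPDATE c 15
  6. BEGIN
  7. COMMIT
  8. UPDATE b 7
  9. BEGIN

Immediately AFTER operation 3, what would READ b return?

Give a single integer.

Answer: 28

Derivation:
Initial committed: {a=12, b=9, c=3}
Op 1: UPDATE b=28 (auto-commit; committed b=28)
Op 2: BEGIN: in_txn=True, pending={}
Op 3: ROLLBACK: discarded pending []; in_txn=False
After op 3: visible(b) = 28 (pending={}, committed={a=12, b=28, c=3})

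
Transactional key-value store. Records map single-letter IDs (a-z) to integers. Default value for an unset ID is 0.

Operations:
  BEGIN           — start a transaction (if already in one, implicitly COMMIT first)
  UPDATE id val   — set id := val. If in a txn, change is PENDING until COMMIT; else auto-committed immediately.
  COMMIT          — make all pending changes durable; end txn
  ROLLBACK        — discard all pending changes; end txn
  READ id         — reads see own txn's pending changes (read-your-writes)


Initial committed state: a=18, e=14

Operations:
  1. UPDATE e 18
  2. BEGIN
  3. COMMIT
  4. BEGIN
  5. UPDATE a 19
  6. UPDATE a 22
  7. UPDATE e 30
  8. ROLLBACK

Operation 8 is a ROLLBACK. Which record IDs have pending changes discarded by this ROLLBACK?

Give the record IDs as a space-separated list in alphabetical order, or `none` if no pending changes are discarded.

Answer: a e

Derivation:
Initial committed: {a=18, e=14}
Op 1: UPDATE e=18 (auto-commit; committed e=18)
Op 2: BEGIN: in_txn=True, pending={}
Op 3: COMMIT: merged [] into committed; committed now {a=18, e=18}
Op 4: BEGIN: in_txn=True, pending={}
Op 5: UPDATE a=19 (pending; pending now {a=19})
Op 6: UPDATE a=22 (pending; pending now {a=22})
Op 7: UPDATE e=30 (pending; pending now {a=22, e=30})
Op 8: ROLLBACK: discarded pending ['a', 'e']; in_txn=False
ROLLBACK at op 8 discards: ['a', 'e']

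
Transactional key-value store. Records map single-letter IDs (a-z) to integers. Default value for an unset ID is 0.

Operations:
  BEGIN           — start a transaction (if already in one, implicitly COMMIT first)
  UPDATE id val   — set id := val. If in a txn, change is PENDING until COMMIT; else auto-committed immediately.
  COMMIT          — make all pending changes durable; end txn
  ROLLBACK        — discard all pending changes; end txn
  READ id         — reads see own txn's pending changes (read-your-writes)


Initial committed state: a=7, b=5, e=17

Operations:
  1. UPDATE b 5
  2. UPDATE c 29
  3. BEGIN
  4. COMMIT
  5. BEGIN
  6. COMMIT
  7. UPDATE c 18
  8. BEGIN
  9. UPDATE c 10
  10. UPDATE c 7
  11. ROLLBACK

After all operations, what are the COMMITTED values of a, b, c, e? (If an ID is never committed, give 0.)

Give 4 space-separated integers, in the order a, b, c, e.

Answer: 7 5 18 17

Derivation:
Initial committed: {a=7, b=5, e=17}
Op 1: UPDATE b=5 (auto-commit; committed b=5)
Op 2: UPDATE c=29 (auto-commit; committed c=29)
Op 3: BEGIN: in_txn=True, pending={}
Op 4: COMMIT: merged [] into committed; committed now {a=7, b=5, c=29, e=17}
Op 5: BEGIN: in_txn=True, pending={}
Op 6: COMMIT: merged [] into committed; committed now {a=7, b=5, c=29, e=17}
Op 7: UPDATE c=18 (auto-commit; committed c=18)
Op 8: BEGIN: in_txn=True, pending={}
Op 9: UPDATE c=10 (pending; pending now {c=10})
Op 10: UPDATE c=7 (pending; pending now {c=7})
Op 11: ROLLBACK: discarded pending ['c']; in_txn=False
Final committed: {a=7, b=5, c=18, e=17}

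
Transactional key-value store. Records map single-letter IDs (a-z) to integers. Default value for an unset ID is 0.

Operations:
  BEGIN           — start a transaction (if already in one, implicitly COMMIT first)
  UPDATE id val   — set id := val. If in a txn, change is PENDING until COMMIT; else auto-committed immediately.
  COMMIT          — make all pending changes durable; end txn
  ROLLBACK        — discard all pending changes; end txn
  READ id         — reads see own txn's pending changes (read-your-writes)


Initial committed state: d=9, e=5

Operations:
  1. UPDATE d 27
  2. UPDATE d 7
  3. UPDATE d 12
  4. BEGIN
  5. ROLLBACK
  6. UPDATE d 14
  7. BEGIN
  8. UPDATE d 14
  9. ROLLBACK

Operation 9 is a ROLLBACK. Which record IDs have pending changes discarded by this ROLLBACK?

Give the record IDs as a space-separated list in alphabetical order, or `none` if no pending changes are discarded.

Initial committed: {d=9, e=5}
Op 1: UPDATE d=27 (auto-commit; committed d=27)
Op 2: UPDATE d=7 (auto-commit; committed d=7)
Op 3: UPDATE d=12 (auto-commit; committed d=12)
Op 4: BEGIN: in_txn=True, pending={}
Op 5: ROLLBACK: discarded pending []; in_txn=False
Op 6: UPDATE d=14 (auto-commit; committed d=14)
Op 7: BEGIN: in_txn=True, pending={}
Op 8: UPDATE d=14 (pending; pending now {d=14})
Op 9: ROLLBACK: discarded pending ['d']; in_txn=False
ROLLBACK at op 9 discards: ['d']

Answer: d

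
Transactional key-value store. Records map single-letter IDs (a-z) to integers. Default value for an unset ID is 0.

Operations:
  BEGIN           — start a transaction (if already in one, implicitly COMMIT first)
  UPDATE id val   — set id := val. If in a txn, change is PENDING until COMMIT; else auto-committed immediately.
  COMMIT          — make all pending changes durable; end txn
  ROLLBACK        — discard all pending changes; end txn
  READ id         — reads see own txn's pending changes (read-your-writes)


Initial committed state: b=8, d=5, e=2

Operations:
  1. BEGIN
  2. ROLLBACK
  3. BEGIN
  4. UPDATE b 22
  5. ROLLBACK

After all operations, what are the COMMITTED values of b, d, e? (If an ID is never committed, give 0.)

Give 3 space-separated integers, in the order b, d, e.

Answer: 8 5 2

Derivation:
Initial committed: {b=8, d=5, e=2}
Op 1: BEGIN: in_txn=True, pending={}
Op 2: ROLLBACK: discarded pending []; in_txn=False
Op 3: BEGIN: in_txn=True, pending={}
Op 4: UPDATE b=22 (pending; pending now {b=22})
Op 5: ROLLBACK: discarded pending ['b']; in_txn=False
Final committed: {b=8, d=5, e=2}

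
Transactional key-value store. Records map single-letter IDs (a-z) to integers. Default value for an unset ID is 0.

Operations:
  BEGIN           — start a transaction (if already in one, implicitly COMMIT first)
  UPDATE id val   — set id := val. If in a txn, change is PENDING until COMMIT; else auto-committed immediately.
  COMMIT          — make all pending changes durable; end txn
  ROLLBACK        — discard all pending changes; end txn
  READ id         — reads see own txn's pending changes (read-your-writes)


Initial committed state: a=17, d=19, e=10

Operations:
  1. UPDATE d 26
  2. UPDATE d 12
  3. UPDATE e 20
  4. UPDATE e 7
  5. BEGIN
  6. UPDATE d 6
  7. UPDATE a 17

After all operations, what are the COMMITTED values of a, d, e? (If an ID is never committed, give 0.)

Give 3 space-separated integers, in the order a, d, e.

Answer: 17 12 7

Derivation:
Initial committed: {a=17, d=19, e=10}
Op 1: UPDATE d=26 (auto-commit; committed d=26)
Op 2: UPDATE d=12 (auto-commit; committed d=12)
Op 3: UPDATE e=20 (auto-commit; committed e=20)
Op 4: UPDATE e=7 (auto-commit; committed e=7)
Op 5: BEGIN: in_txn=True, pending={}
Op 6: UPDATE d=6 (pending; pending now {d=6})
Op 7: UPDATE a=17 (pending; pending now {a=17, d=6})
Final committed: {a=17, d=12, e=7}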